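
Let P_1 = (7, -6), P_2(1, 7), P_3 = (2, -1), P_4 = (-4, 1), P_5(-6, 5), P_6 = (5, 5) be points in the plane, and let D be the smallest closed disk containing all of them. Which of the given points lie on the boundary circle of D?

A smallest enclosing disk is always determined by at most three of the input points on its boundary.
The farthest pair is P_1–P_5 with squared distance 290. The circle on this segment as diameter has centre (0.5, -0.5) and r² = 290/4 = 72.5.
Check P_2: distance² to centre = 56.5 ≤ 72.5, so it lies inside.
All remaining points lie in this disk, and no smaller disk contains both endpoints, so this is the minimum enclosing circle.
The points at distance exactly r from the centre are P_1, P_5 — 2 points.

P_1, P_5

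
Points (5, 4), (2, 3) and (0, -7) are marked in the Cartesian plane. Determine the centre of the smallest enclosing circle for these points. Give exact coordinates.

Call the three points A, B, C in the order given.
Side lengths²: AB² = 10, AC² = 146, BC² = 104.
Since AC² = 146 ≥ 104 + 10 = 114, the angle opposite AC is not acute, so the smallest enclosing circle has AC as diameter.
Centre = midpoint of AC = (2.5, -1.5), r² = 146/4 = 36.5.
Centre = (2.5, -1.5).

(2.5, -1.5)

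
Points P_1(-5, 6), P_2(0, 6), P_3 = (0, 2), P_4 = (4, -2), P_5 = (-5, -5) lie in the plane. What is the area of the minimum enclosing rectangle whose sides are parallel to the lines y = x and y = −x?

In coordinates u = x + y, v = x − y the rectangle is axis-aligned; the map (x,y)→(u,v) scales areas by 2.
u-values: 1, 6, 2, 2, -10; range = 6 − (-10) = 16.
v-values: -11, -6, -2, 6, 0; range = 6 − (-11) = 17.
Area = (16 × 17) / 2 = 136.

136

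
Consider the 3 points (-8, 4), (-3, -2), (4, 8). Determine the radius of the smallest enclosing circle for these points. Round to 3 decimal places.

Call the three points A, B, C in the order given.
Side lengths²: AB² = 61, AC² = 160, BC² = 149.
Since AC² = 160 < 149 + 61 = 210, the triangle is acute, so the smallest enclosing circle is the circumcircle.
Circumcentre = (-67/46, 201/46), r² = 45445/1058.
r = √(45445/1058) ≈ 6.554.

6.554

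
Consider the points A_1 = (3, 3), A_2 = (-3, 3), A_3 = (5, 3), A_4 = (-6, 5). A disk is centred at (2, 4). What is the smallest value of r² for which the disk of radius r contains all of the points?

65

The required radius is the distance from (2, 4) to the farthest point.
Squared distances: 2, 26, 10, 65.
Maximum is 65, attained at A_4.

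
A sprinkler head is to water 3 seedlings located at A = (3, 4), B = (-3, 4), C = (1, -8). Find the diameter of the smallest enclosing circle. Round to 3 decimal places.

Side lengths²: AB² = 36, AC² = 148, BC² = 160.
Since BC² = 160 < 148 + 36 = 184, the triangle is acute, so the smallest enclosing circle is the circumcircle.
Circumcentre = (0, -5/3), r² = 370/9.
Diameter = 2r = 2√(370/9) ≈ 12.824.

12.824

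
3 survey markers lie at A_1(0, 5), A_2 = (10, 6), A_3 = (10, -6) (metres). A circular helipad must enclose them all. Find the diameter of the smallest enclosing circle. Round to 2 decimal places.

14.94

Side lengths²: A_1A_2² = 101, A_1A_3² = 221, A_2A_3² = 144.
Since A_1A_3² = 221 < 144 + 101 = 245, the triangle is acute, so the smallest enclosing circle is the circumcircle.
Circumcentre = (5.55, 0), r² = 55.8025.
Diameter = 2r = 2√(55.8025) ≈ 14.94.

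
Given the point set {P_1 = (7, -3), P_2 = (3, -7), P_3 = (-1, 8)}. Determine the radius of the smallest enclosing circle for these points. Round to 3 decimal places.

7.762

Side lengths²: P_1P_2² = 32, P_1P_3² = 185, P_2P_3² = 241.
Since P_2P_3² = 241 ≥ 185 + 32 = 217, the angle opposite P_2P_3 is not acute, so the smallest enclosing circle has P_2P_3 as diameter.
Centre = midpoint of P_2P_3 = (1, 0.5), r² = 241/4 = 60.25.
r = √(60.25) ≈ 7.762.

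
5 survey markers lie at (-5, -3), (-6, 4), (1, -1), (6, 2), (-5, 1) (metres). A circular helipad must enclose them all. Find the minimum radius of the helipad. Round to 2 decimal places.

6.34

The minimum enclosing circle of a finite set is fixed by two of the points (as a diameter) or three (as a circumcircle).
The minimum enclosing circle is determined by three boundary points: (-5, -3), (-6, 4), (6, 2).
Their circumcentre is (-12/41, 51/41) with r² = 67525/1681.
The farthest remaining point (-5, 1) is at distance² 37349/1681 ≤ 67525/1681.
r = √(67525/1681) ≈ 6.34.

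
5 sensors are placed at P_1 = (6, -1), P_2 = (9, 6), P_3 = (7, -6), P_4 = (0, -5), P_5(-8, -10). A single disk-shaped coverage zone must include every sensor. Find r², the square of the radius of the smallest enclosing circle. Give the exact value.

By Welzl's lemma the MEC is supported by two points (diametrically opposite) or three points (on a circumcircle).
The farthest pair is P_2–P_5 with squared distance 545. The circle on this segment as diameter has centre (0.5, -2) and r² = 545/4 = 136.25.
Check P_1: distance² to centre = 31.25 ≤ 136.25, so it lies inside.
All remaining points lie in this disk, and no smaller disk contains both endpoints, so this is the minimum enclosing circle.

136.25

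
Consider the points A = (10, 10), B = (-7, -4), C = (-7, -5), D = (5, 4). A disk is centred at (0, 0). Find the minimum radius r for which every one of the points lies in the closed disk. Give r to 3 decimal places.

14.142

The required radius is the distance from (0, 0) to the farthest point.
Squared distances: 200, 65, 74, 41.
Maximum is 200, attained at A.
r = √200 ≈ 14.142.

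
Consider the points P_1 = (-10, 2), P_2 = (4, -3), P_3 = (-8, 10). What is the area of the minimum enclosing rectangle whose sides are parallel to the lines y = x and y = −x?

125

In coordinates u = x + y, v = x − y the rectangle is axis-aligned; the map (x,y)→(u,v) scales areas by 2.
u-values: -8, 1, 2; range = 2 − (-8) = 10.
v-values: -12, 7, -18; range = 7 − (-18) = 25.
Area = (10 × 25) / 2 = 125.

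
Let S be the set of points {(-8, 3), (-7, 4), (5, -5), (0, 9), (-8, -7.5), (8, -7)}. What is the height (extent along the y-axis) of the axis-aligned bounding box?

16.5

max y = 9, min y = -7.5, so height = 16.5.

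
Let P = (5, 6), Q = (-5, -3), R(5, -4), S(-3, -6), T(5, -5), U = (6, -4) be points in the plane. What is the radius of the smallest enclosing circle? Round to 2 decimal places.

By Welzl's lemma the MEC is supported by two points (diametrically opposite) or three points (on a circumcircle).
The farthest pair is P–S with squared distance 208. The circle on this segment as diameter has centre (1, 0) and r² = 208/4 = 52.
Check Q: distance² to centre = 45 ≤ 52, so it lies inside.
All remaining points lie in this disk, and no smaller disk contains both endpoints, so this is the minimum enclosing circle.
r = √52 ≈ 7.21.

7.21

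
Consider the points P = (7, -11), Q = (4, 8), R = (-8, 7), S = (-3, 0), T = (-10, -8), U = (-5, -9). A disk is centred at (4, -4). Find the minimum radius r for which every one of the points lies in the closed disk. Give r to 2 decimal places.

The required radius is the distance from (4, -4) to the farthest point.
Squared distances: 58, 144, 265, 65, 212, 106.
Maximum is 265, attained at R.
r = √265 ≈ 16.28.

16.28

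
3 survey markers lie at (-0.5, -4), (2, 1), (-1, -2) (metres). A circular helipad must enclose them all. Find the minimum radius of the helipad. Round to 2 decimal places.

2.80

Call the three points A, B, C in the order given.
Side lengths²: AB² = 31.25, AC² = 4.25, BC² = 18.
Since AB² = 31.25 ≥ 18 + 4.25 = 22.25, the angle opposite AB is not acute, so the smallest enclosing circle has AB as diameter.
Centre = midpoint of AB = (0.75, -1.5), r² = 31.25/4 = 7.8125.
r = √(7.8125) ≈ 2.80.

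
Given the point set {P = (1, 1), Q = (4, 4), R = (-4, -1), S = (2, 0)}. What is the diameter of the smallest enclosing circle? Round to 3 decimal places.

9.434

The minimum enclosing circle of a finite set is fixed by two of the points (as a diameter) or three (as a circumcircle).
The farthest pair is Q–R with squared distance 89. The circle on this segment as diameter has centre (0, 1.5) and r² = 89/4 = 22.25.
Check P: distance² to centre = 1.25 ≤ 22.25, so it lies inside.
All remaining points lie in this disk, and no smaller disk contains both endpoints, so this is the minimum enclosing circle.
Diameter = 2r = 2√(22.25) ≈ 9.434.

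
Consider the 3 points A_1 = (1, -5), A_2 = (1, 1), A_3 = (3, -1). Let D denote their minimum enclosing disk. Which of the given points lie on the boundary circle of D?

Side lengths²: A_1A_2² = 36, A_1A_3² = 20, A_2A_3² = 8.
Since A_1A_2² = 36 ≥ 20 + 8 = 28, the angle opposite A_1A_2 is not acute, so the smallest enclosing circle has A_1A_2 as diameter.
Centre = midpoint of A_1A_2 = (1, -2), r² = 36/4 = 9.
The points at distance exactly r from the centre are A_1, A_2 — 2 points.

A_1, A_2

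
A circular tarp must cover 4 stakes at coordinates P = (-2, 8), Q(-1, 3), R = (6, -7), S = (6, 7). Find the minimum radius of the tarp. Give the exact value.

8.5

By Welzl's lemma the MEC is supported by two points (diametrically opposite) or three points (on a circumcircle).
The farthest pair is P–R with squared distance 289. The circle on this segment as diameter has centre (2, 0.5) and r² = 289/4 = 72.25.
Check Q: distance² to centre = 15.25 ≤ 72.25, so it lies inside.
All remaining points lie in this disk, and no smaller disk contains both endpoints, so this is the minimum enclosing circle.
r = √(72.25) = 8.5.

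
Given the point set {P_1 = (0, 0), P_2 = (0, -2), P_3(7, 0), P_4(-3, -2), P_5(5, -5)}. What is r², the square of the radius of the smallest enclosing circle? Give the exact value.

The farthest pair is P_3–P_4 with squared distance 104. The circle on this segment as diameter has centre (2, -1) and r² = 104/4 = 26.
Check P_1: distance² to centre = 5 ≤ 26, so it lies inside.
All remaining points lie in this disk, and no smaller disk contains both endpoints, so this is the minimum enclosing circle.

26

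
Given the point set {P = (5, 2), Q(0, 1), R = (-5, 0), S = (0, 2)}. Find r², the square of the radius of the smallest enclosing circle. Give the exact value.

26

A smallest enclosing disk is always determined by at most three of the input points on its boundary.
The farthest pair is P–R with squared distance 104. The circle on this segment as diameter has centre (0, 1) and r² = 104/4 = 26.
Check Q: distance² to centre = 0 ≤ 26, so it lies inside.
All remaining points lie in this disk, and no smaller disk contains both endpoints, so this is the minimum enclosing circle.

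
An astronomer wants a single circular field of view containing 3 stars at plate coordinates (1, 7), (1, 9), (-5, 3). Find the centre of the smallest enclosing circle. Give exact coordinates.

(-2, 6)

Call the three points A, B, C in the order given.
Side lengths²: AB² = 4, AC² = 52, BC² = 72.
Since BC² = 72 ≥ 52 + 4 = 56, the angle opposite BC is not acute, so the smallest enclosing circle has BC as diameter.
Centre = midpoint of BC = (-2, 6), r² = 72/4 = 18.
Centre = (-2, 6).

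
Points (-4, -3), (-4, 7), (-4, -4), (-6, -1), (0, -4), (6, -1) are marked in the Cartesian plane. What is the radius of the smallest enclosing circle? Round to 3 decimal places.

6.685

By Welzl's lemma the MEC is supported by two points (diametrically opposite) or three points (on a circumcircle).
The minimum enclosing circle is determined by three boundary points: (-4, 7), (-4, -4), (6, -1).
Their circumcentre is (-0.2, 1.5) with r² = 44.69.
The farthest remaining point (-6, -1) is at distance² 39.89 ≤ 44.69.
r = √(44.69) ≈ 6.685.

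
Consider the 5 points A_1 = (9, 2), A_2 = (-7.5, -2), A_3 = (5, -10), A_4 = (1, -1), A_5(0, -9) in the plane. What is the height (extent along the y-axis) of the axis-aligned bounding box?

12

max y = 2, min y = -10, so height = 12.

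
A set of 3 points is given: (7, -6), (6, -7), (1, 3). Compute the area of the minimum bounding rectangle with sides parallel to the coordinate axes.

60

x ranges over [1, 7], width 6.
y ranges over [-7, 3], height 10.
Area = 6 × 10 = 60.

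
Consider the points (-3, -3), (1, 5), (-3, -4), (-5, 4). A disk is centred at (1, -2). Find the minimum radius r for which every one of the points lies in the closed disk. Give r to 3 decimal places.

The required radius is the distance from (1, -2) to the farthest point.
Squared distances: 17, 49, 20, 72.
Maximum is 72, attained at (-5, 4).
r = √72 ≈ 8.485.

8.485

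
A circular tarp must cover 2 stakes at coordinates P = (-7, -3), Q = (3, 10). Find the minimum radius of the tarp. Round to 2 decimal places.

8.20

The smallest circle enclosing two points has them as diameter endpoints.
Centre = midpoint = (-2, 3.5); r² = |PQ|²/4 = 269/4 = 67.25.
r = √(67.25) ≈ 8.20.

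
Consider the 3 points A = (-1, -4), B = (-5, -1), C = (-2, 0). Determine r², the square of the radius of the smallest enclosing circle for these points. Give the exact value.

Side lengths²: AB² = 25, AC² = 17, BC² = 10.
Since AB² = 25 < 17 + 10 = 27, the triangle is acute, so the smallest enclosing circle is the circumcircle.
Circumcentre = (-75/26, -61/26), r² = 2125/338.

2125/338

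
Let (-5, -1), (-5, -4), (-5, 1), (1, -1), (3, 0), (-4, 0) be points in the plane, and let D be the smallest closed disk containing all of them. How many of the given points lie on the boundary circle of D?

The minimum enclosing circle of a finite set is fixed by two of the points (as a diameter) or three (as a circumcircle).
The minimum enclosing circle is determined by three boundary points: (-5, -4), (-5, 1), (3, 0).
Their circumcentre is (-1.25, -1.5) with r² = 20.3125.
The farthest remaining point (-5, -1) is at distance² 14.3125 ≤ 20.3125.
The points at distance exactly r from the centre are (-5, -4), (-5, 1), (3, 0) — 3 points.

3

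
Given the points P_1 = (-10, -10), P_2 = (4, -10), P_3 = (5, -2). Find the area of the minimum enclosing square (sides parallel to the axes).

The bounding box has width 15 and height 8.
An axis-aligned square enclosing the set must have side ≥ max(width, height).
So the minimum side is max(15, 8) = 15.
Area = 15² = 225.

225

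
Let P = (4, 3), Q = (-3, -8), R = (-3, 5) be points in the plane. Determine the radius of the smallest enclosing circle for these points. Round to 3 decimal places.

Side lengths²: PQ² = 170, PR² = 53, QR² = 169.
Since PQ² = 170 < 169 + 53 = 222, the triangle is acute, so the smallest enclosing circle is the circumcircle.
Circumcentre = (-15/14, -1.5), r² = 4505/98.
r = √(4505/98) ≈ 6.780.

6.780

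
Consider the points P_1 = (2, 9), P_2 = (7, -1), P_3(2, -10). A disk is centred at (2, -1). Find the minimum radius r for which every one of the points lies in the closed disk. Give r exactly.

10

The required radius is the distance from (2, -1) to the farthest point.
Squared distances: 100, 25, 81.
Maximum is 100, attained at P_1.
r = √100 = 10.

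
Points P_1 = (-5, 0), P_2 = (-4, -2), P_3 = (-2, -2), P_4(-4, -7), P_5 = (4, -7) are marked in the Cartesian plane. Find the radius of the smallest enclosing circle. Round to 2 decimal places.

The minimum enclosing circle of a finite set is fixed by two of the points (as a diameter) or three (as a circumcircle).
The farthest pair is P_1–P_5 with squared distance 130. The circle on this segment as diameter has centre (-0.5, -3.5) and r² = 130/4 = 32.5.
Check P_2: distance² to centre = 14.5 ≤ 32.5, so it lies inside.
All remaining points lie in this disk, and no smaller disk contains both endpoints, so this is the minimum enclosing circle.
r = √(32.5) ≈ 5.70.

5.70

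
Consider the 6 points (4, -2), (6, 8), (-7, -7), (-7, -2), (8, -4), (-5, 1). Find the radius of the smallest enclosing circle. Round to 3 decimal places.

The farthest pair is (6, 8)–(-7, -7) with squared distance 394. The circle on this segment as diameter has centre (-0.5, 0.5) and r² = 394/4 = 98.5.
Check (4, -2): distance² to centre = 26.5 ≤ 98.5, so it lies inside.
All remaining points lie in this disk, and no smaller disk contains both endpoints, so this is the minimum enclosing circle.
r = √(98.5) ≈ 9.925.

9.925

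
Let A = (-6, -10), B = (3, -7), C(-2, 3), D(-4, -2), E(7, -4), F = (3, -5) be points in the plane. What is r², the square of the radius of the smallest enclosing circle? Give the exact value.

98605/1682

By Welzl's lemma the MEC is supported by two points (diametrically opposite) or three points (on a circumcircle).
The minimum enclosing circle is determined by three boundary points: A, C, E.
Their circumcentre is (-37/58, -263/58) with r² = 98605/1682.
The farthest remaining point B is at distance² 32485/1682 ≤ 98605/1682.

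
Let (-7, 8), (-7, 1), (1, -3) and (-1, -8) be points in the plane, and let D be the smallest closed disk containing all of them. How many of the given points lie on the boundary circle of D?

By Welzl's lemma the MEC is supported by two points (diametrically opposite) or three points (on a circumcircle).
The farthest pair is (-7, 8)–(-1, -8) with squared distance 292. The circle on this segment as diameter has centre (-4, 0) and r² = 292/4 = 73.
Check (-7, 1): distance² to centre = 10 ≤ 73, so it lies inside.
All remaining points lie in this disk, and no smaller disk contains both endpoints, so this is the minimum enclosing circle.
The points at distance exactly r from the centre are (-7, 8), (-1, -8) — 2 points.

2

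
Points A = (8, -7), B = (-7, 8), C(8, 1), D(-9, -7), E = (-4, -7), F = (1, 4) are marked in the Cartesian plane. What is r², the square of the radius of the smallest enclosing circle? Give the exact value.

114.5

A smallest enclosing disk is always determined by at most three of the input points on its boundary.
The minimum enclosing circle is determined by three boundary points: A, B, D.
Their circumcentre is (-0.5, -0.5) with r² = 114.5.
The farthest remaining point C is at distance² 74.5 ≤ 114.5.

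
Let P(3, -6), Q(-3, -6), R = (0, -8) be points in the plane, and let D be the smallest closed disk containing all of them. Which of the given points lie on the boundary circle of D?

P, Q

Side lengths²: PQ² = 36, PR² = 13, QR² = 13.
Since PQ² = 36 ≥ 13 + 13 = 26, the angle opposite PQ is not acute, so the smallest enclosing circle has PQ as diameter.
Centre = midpoint of PQ = (0, -6), r² = 36/4 = 9.
The points at distance exactly r from the centre are P, Q — 2 points.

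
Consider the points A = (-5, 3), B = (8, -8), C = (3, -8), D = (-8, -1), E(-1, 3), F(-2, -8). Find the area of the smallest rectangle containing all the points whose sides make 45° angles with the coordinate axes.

In coordinates u = x + y, v = x − y the rectangle is axis-aligned; the map (x,y)→(u,v) scales areas by 2.
u-values: -2, 0, -5, -9, 2, -10; range = 2 − (-10) = 12.
v-values: -8, 16, 11, -7, -4, 6; range = 16 − (-8) = 24.
Area = (12 × 24) / 2 = 144.

144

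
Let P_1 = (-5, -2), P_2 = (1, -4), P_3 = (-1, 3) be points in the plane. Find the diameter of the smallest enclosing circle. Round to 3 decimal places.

Side lengths²: P_1P_2² = 40, P_1P_3² = 41, P_2P_3² = 53.
Since P_2P_3² = 53 < 41 + 40 = 81, the triangle is acute, so the smallest enclosing circle is the circumcircle.
Circumcentre = (-49/38, -33/38), r² = 10865/722.
Diameter = 2r = 2√(10865/722) ≈ 7.758.

7.758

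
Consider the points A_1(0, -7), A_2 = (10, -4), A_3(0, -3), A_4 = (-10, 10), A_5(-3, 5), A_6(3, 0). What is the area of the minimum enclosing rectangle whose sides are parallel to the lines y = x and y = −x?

221

In coordinates u = x + y, v = x − y the rectangle is axis-aligned; the map (x,y)→(u,v) scales areas by 2.
u-values: -7, 6, -3, 0, 2, 3; range = 6 − (-7) = 13.
v-values: 7, 14, 3, -20, -8, 3; range = 14 − (-20) = 34.
Area = (13 × 34) / 2 = 221.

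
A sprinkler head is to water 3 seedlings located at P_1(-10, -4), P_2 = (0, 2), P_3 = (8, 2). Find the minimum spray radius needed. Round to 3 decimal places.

9.487

Side lengths²: P_1P_2² = 136, P_1P_3² = 360, P_2P_3² = 64.
Since P_1P_3² = 360 ≥ 136 + 64 = 200, the angle opposite P_1P_3 is not acute, so the smallest enclosing circle has P_1P_3 as diameter.
Centre = midpoint of P_1P_3 = (-1, -1), r² = 360/4 = 90.
r = √90 ≈ 9.487.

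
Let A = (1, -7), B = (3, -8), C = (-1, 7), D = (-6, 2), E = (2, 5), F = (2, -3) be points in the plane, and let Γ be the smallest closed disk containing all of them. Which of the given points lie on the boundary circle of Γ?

B, C

By Welzl's lemma the MEC is supported by two points (diametrically opposite) or three points (on a circumcircle).
The farthest pair is B–C with squared distance 241. The circle on this segment as diameter has centre (1, -0.5) and r² = 241/4 = 60.25.
Check A: distance² to centre = 42.25 ≤ 60.25, so it lies inside.
All remaining points lie in this disk, and no smaller disk contains both endpoints, so this is the minimum enclosing circle.
The points at distance exactly r from the centre are B, C — 2 points.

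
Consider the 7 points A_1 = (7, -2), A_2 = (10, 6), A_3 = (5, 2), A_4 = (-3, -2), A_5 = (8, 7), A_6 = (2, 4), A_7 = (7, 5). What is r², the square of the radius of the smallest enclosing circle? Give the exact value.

By Welzl's lemma the MEC is supported by two points (diametrically opposite) or three points (on a circumcircle).
The farthest pair is A_2–A_4 with squared distance 233. The circle on this segment as diameter has centre (3.5, 2) and r² = 233/4 = 58.25.
Check A_1: distance² to centre = 28.25 ≤ 58.25, so it lies inside.
All remaining points lie in this disk, and no smaller disk contains both endpoints, so this is the minimum enclosing circle.

58.25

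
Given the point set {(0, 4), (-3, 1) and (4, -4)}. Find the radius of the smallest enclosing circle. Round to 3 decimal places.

4.534

Call the three points A, B, C in the order given.
Side lengths²: AB² = 18, AC² = 80, BC² = 74.
Since AC² = 80 < 74 + 18 = 92, the triangle is acute, so the smallest enclosing circle is the circumcircle.
Circumcentre = (4/3, -1/3), r² = 185/9.
r = √(185/9) ≈ 4.534.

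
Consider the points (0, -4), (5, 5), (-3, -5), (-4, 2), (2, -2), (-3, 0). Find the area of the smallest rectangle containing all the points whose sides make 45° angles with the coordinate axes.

In coordinates u = x + y, v = x − y the rectangle is axis-aligned; the map (x,y)→(u,v) scales areas by 2.
u-values: -4, 10, -8, -2, 0, -3; range = 10 − (-8) = 18.
v-values: 4, 0, 2, -6, 4, -3; range = 4 − (-6) = 10.
Area = (18 × 10) / 2 = 90.

90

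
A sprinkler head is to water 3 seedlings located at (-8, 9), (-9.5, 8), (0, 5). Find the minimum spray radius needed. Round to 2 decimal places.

Call the three points A, B, C in the order given.
Side lengths²: AB² = 3.25, AC² = 80, BC² = 99.25.
Since BC² = 99.25 ≥ 80 + 3.25 = 83.25, the angle opposite BC is not acute, so the smallest enclosing circle has BC as diameter.
Centre = midpoint of BC = (-4.75, 6.5), r² = 99.25/4 = 24.8125.
r = √(24.8125) ≈ 4.98.

4.98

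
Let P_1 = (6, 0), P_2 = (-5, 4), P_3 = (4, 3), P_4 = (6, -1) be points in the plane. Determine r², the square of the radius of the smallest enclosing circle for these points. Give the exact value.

36.5

By Welzl's lemma the MEC is supported by two points (diametrically opposite) or three points (on a circumcircle).
The farthest pair is P_2–P_4 with squared distance 146. The circle on this segment as diameter has centre (0.5, 1.5) and r² = 146/4 = 36.5.
Check P_1: distance² to centre = 32.5 ≤ 36.5, so it lies inside.
All remaining points lie in this disk, and no smaller disk contains both endpoints, so this is the minimum enclosing circle.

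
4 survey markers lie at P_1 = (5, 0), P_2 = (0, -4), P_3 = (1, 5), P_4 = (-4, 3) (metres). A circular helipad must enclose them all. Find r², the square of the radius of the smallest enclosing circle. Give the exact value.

13325/578

The minimum enclosing circle of a finite set is fixed by two of the points (as a diameter) or three (as a circumcircle).
The minimum enclosing circle is determined by three boundary points: P_1, P_2, P_4.
Their circumcentre is (9/34, 27/34) with r² = 13325/578.
The farthest remaining point P_3 is at distance² 10537/578 ≤ 13325/578.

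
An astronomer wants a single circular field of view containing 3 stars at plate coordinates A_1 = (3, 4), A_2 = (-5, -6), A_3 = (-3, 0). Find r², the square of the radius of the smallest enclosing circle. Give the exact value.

Side lengths²: A_1A_2² = 164, A_1A_3² = 52, A_2A_3² = 40.
Since A_1A_2² = 164 ≥ 52 + 40 = 92, the angle opposite A_1A_2 is not acute, so the smallest enclosing circle has A_1A_2 as diameter.
Centre = midpoint of A_1A_2 = (-1, -1), r² = 164/4 = 41.

41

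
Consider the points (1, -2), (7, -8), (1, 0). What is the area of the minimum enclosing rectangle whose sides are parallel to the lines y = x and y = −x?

In coordinates u = x + y, v = x − y the rectangle is axis-aligned; the map (x,y)→(u,v) scales areas by 2.
u-values: -1, -1, 1; range = 1 − (-1) = 2.
v-values: 3, 15, 1; range = 15 − 1 = 14.
Area = (2 × 14) / 2 = 14.

14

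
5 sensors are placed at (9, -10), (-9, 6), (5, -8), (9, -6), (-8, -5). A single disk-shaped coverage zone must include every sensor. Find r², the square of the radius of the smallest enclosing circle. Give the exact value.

145

The minimum enclosing circle of a finite set is fixed by two of the points (as a diameter) or three (as a circumcircle).
The farthest pair is (9, -10)–(-9, 6) with squared distance 580. The circle on this segment as diameter has centre (0, -2) and r² = 580/4 = 145.
Check (5, -8): distance² to centre = 61 ≤ 145, so it lies inside.
All remaining points lie in this disk, and no smaller disk contains both endpoints, so this is the minimum enclosing circle.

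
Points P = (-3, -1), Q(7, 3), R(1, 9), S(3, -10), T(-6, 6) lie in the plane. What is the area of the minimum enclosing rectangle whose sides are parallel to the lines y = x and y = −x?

212.5

In coordinates u = x + y, v = x − y the rectangle is axis-aligned; the map (x,y)→(u,v) scales areas by 2.
u-values: -4, 10, 10, -7, 0; range = 10 − (-7) = 17.
v-values: -2, 4, -8, 13, -12; range = 13 − (-12) = 25.
Area = (17 × 25) / 2 = 212.5.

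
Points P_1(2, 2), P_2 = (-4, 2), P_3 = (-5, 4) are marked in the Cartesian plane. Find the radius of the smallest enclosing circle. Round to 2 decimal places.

Side lengths²: P_1P_2² = 36, P_1P_3² = 53, P_2P_3² = 5.
Since P_1P_3² = 53 ≥ 36 + 5 = 41, the angle opposite P_1P_3 is not acute, so the smallest enclosing circle has P_1P_3 as diameter.
Centre = midpoint of P_1P_3 = (-1.5, 3), r² = 53/4 = 13.25.
r = √(13.25) ≈ 3.64.

3.64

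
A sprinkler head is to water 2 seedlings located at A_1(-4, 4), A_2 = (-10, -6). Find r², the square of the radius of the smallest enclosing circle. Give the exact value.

The smallest circle enclosing two points has them as diameter endpoints.
Centre = midpoint = (-7, -1); r² = |A_1A_2|²/4 = 136/4 = 34.

34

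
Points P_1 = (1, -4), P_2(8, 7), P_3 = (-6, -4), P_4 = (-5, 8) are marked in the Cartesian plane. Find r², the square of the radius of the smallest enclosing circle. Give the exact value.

A smallest enclosing disk is always determined by at most three of the input points on its boundary.
The farthest pair is P_2–P_3 with squared distance 317. The circle on this segment as diameter has centre (1, 1.5) and r² = 317/4 = 79.25.
Check P_1: distance² to centre = 30.25 ≤ 79.25, so it lies inside.
All remaining points lie in this disk, and no smaller disk contains both endpoints, so this is the minimum enclosing circle.

79.25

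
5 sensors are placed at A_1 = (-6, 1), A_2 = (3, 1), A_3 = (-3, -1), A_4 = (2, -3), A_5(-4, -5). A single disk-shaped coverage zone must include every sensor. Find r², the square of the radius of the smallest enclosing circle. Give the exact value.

By Welzl's lemma the MEC is supported by two points (diametrically opposite) or three points (on a circumcircle).
The minimum enclosing circle is determined by three boundary points: A_1, A_2, A_5.
Their circumcentre is (-1.5, -5/6) with r² = 425/18.
The farthest remaining point A_4 is at distance² 305/18 ≤ 425/18.

425/18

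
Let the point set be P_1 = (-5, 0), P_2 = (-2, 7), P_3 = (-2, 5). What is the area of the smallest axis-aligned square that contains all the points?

The bounding box has width 3 and height 7.
An axis-aligned square enclosing the set must have side ≥ max(width, height).
So the minimum side is max(3, 7) = 7.
Area = 7² = 49.

49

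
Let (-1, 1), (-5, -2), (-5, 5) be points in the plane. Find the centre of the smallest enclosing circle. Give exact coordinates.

Call the three points A, B, C in the order given.
Side lengths²: AB² = 25, AC² = 32, BC² = 49.
Since BC² = 49 < 32 + 25 = 57, the triangle is acute, so the smallest enclosing circle is the circumcircle.
Circumcentre = (-4.5, 1.5), r² = 12.5.
Centre = (-4.5, 1.5).

(-4.5, 1.5)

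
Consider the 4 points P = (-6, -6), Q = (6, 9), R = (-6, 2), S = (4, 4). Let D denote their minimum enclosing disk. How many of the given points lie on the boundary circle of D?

A smallest enclosing disk is always determined by at most three of the input points on its boundary.
The farthest pair is P–Q with squared distance 369. The circle on this segment as diameter has centre (0, 1.5) and r² = 369/4 = 92.25.
Check R: distance² to centre = 36.25 ≤ 92.25, so it lies inside.
All remaining points lie in this disk, and no smaller disk contains both endpoints, so this is the minimum enclosing circle.
The points at distance exactly r from the centre are P, Q — 2 points.

2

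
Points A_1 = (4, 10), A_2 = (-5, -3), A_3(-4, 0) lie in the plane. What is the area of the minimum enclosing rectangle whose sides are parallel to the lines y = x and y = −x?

In coordinates u = x + y, v = x − y the rectangle is axis-aligned; the map (x,y)→(u,v) scales areas by 2.
u-values: 14, -8, -4; range = 14 − (-8) = 22.
v-values: -6, -2, -4; range = -2 − (-6) = 4.
Area = (22 × 4) / 2 = 44.

44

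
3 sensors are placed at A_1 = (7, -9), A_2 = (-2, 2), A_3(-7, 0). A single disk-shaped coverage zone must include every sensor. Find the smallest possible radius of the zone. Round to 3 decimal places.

Side lengths²: A_1A_2² = 202, A_1A_3² = 277, A_2A_3² = 29.
Since A_1A_3² = 277 ≥ 202 + 29 = 231, the angle opposite A_1A_3 is not acute, so the smallest enclosing circle has A_1A_3 as diameter.
Centre = midpoint of A_1A_3 = (0, -4.5), r² = 277/4 = 69.25.
r = √(69.25) ≈ 8.322.

8.322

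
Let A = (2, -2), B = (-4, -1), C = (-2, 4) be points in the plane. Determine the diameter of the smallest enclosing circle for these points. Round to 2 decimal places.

7.38

Side lengths²: AB² = 37, AC² = 52, BC² = 29.
Since AC² = 52 < 37 + 29 = 66, the triangle is acute, so the smallest enclosing circle is the circumcircle.
Circumcentre = (-0.65625, 0.5625), r² = 13.6220703125.
Diameter = 2r = 2√(13.6220703125) ≈ 7.38.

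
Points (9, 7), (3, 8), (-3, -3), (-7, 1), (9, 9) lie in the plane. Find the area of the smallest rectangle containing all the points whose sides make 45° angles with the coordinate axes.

In coordinates u = x + y, v = x − y the rectangle is axis-aligned; the map (x,y)→(u,v) scales areas by 2.
u-values: 16, 11, -6, -6, 18; range = 18 − (-6) = 24.
v-values: 2, -5, 0, -8, 0; range = 2 − (-8) = 10.
Area = (24 × 10) / 2 = 120.

120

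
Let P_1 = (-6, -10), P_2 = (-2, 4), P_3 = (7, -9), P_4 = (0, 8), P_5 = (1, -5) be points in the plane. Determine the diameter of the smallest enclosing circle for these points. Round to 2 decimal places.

19.95

A smallest enclosing disk is always determined by at most three of the input points on its boundary.
The minimum enclosing circle is determined by three boundary points: P_1, P_3, P_4.
Their circumcentre is (-3/38, -75/38) with r² = 71825/722.
The farthest remaining point P_2 is at distance² 28429/722 ≤ 71825/722.
Diameter = 2r = 2√(71825/722) ≈ 19.95.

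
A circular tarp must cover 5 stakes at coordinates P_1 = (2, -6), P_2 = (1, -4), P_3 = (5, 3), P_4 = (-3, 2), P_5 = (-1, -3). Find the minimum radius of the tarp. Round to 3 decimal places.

5.229

By Welzl's lemma the MEC is supported by two points (diametrically opposite) or three points (on a circumcircle).
The minimum enclosing circle is determined by three boundary points: P_1, P_3, P_4.
Their circumcentre is (65/46, -37/46) with r² = 28925/1058.
The farthest remaining point P_5 is at distance² 11261/1058 ≤ 28925/1058.
r = √(28925/1058) ≈ 5.229.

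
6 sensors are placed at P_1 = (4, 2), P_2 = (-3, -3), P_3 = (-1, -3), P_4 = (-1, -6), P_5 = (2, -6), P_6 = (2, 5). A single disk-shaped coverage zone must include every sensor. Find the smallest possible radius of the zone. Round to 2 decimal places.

5.70

A smallest enclosing disk is always determined by at most three of the input points on its boundary.
The farthest pair is P_4–P_6 with squared distance 130. The circle on this segment as diameter has centre (0.5, -0.5) and r² = 130/4 = 32.5.
Check P_1: distance² to centre = 18.5 ≤ 32.5, so it lies inside.
All remaining points lie in this disk, and no smaller disk contains both endpoints, so this is the minimum enclosing circle.
r = √(32.5) ≈ 5.70.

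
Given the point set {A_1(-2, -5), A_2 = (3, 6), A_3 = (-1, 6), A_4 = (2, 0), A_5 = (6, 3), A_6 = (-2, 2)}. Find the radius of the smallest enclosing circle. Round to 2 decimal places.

6.04

By Welzl's lemma the MEC is supported by two points (diametrically opposite) or three points (on a circumcircle).
The farthest pair is A_1–A_2 with squared distance 146. The circle on this segment as diameter has centre (0.5, 0.5) and r² = 146/4 = 36.5.
Check A_3: distance² to centre = 32.5 ≤ 36.5, so it lies inside.
All remaining points lie in this disk, and no smaller disk contains both endpoints, so this is the minimum enclosing circle.
r = √(36.5) ≈ 6.04.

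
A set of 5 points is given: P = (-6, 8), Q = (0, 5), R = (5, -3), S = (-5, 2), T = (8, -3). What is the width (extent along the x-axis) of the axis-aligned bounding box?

14

max x = 8, min x = -6, so width = 14.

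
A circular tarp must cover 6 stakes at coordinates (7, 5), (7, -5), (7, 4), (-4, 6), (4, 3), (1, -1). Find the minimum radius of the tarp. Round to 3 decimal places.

By Welzl's lemma the MEC is supported by two points (diametrically opposite) or three points (on a circumcircle).
The farthest pair is (7, -5)–(-4, 6) with squared distance 242. The circle on this segment as diameter has centre (1.5, 0.5) and r² = 242/4 = 60.5.
Check (7, 5): distance² to centre = 50.5 ≤ 60.5, so it lies inside.
All remaining points lie in this disk, and no smaller disk contains both endpoints, so this is the minimum enclosing circle.
r = √(60.5) ≈ 7.778.

7.778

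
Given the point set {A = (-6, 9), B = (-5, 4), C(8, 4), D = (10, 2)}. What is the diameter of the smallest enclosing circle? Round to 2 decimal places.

The minimum enclosing circle of a finite set is fixed by two of the points (as a diameter) or three (as a circumcircle).
The farthest pair is A–D with squared distance 305. The circle on this segment as diameter has centre (2, 5.5) and r² = 305/4 = 76.25.
Check B: distance² to centre = 51.25 ≤ 76.25, so it lies inside.
All remaining points lie in this disk, and no smaller disk contains both endpoints, so this is the minimum enclosing circle.
Diameter = 2r = 2√(76.25) ≈ 17.46.

17.46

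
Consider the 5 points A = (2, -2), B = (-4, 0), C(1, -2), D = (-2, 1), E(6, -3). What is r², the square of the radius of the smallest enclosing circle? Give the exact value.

The minimum enclosing circle of a finite set is fixed by two of the points (as a diameter) or three (as a circumcircle).
The farthest pair is B–E with squared distance 109. The circle on this segment as diameter has centre (1, -1.5) and r² = 109/4 = 27.25.
Check A: distance² to centre = 1.25 ≤ 27.25, so it lies inside.
All remaining points lie in this disk, and no smaller disk contains both endpoints, so this is the minimum enclosing circle.

27.25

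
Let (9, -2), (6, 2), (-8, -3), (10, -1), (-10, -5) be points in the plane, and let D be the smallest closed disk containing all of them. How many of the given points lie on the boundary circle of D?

2

A smallest enclosing disk is always determined by at most three of the input points on its boundary.
The farthest pair is (10, -1)–(-10, -5) with squared distance 416. The circle on this segment as diameter has centre (0, -3) and r² = 416/4 = 104.
Check (9, -2): distance² to centre = 82 ≤ 104, so it lies inside.
All remaining points lie in this disk, and no smaller disk contains both endpoints, so this is the minimum enclosing circle.
The points at distance exactly r from the centre are (10, -1), (-10, -5) — 2 points.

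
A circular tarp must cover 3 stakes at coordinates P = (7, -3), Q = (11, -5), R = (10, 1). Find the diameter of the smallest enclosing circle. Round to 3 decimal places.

6.182

Side lengths²: PQ² = 20, PR² = 25, QR² = 37.
Since QR² = 37 < 25 + 20 = 45, the triangle is acute, so the smallest enclosing circle is the circumcircle.
Circumcentre = (219/22, -23/11), r² = 4625/484.
Diameter = 2r = 2√(4625/484) ≈ 6.182.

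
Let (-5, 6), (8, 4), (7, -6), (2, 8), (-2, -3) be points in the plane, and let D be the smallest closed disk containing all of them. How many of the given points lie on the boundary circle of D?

A smallest enclosing disk is always determined by at most three of the input points on its boundary.
The farthest pair is (-5, 6)–(7, -6) with squared distance 288. The circle on this segment as diameter has centre (1, 0) and r² = 288/4 = 72.
Check (8, 4): distance² to centre = 65 ≤ 72, so it lies inside.
All remaining points lie in this disk, and no smaller disk contains both endpoints, so this is the minimum enclosing circle.
The points at distance exactly r from the centre are (-5, 6), (7, -6) — 2 points.

2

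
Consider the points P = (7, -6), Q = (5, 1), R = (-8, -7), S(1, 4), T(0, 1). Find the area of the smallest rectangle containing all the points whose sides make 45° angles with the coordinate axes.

168

In coordinates u = x + y, v = x − y the rectangle is axis-aligned; the map (x,y)→(u,v) scales areas by 2.
u-values: 1, 6, -15, 5, 1; range = 6 − (-15) = 21.
v-values: 13, 4, -1, -3, -1; range = 13 − (-3) = 16.
Area = (21 × 16) / 2 = 168.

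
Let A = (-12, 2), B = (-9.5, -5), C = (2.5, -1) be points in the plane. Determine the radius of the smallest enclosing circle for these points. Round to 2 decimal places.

Side lengths²: AB² = 55.25, AC² = 219.25, BC² = 160.
Since AC² = 219.25 ≥ 160 + 55.25 = 215.25, the angle opposite AC is not acute, so the smallest enclosing circle has AC as diameter.
Centre = midpoint of AC = (-4.75, 0.5), r² = 219.25/4 = 54.8125.
r = √(54.8125) ≈ 7.40.

7.40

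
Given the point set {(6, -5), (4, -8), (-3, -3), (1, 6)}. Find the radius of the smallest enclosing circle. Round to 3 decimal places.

The minimum enclosing circle of a finite set is fixed by two of the points (as a diameter) or three (as a circumcircle).
The farthest pair is (4, -8)–(1, 6) with squared distance 205. The circle on this segment as diameter has centre (2.5, -1) and r² = 205/4 = 51.25.
Check (6, -5): distance² to centre = 28.25 ≤ 51.25, so it lies inside.
All remaining points lie in this disk, and no smaller disk contains both endpoints, so this is the minimum enclosing circle.
r = √(51.25) ≈ 7.159.

7.159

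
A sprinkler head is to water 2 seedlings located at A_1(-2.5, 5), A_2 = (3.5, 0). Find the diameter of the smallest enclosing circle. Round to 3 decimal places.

The smallest circle enclosing two points has them as diameter endpoints.
Centre = midpoint = (0.5, 2.5); r² = |A_1A_2|²/4 = 61/4 = 15.25.
Diameter = 2r = 2√(15.25) ≈ 7.810.

7.810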